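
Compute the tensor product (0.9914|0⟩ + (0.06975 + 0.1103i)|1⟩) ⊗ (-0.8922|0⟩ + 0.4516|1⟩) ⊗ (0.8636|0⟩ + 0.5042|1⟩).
-0.7639|000⟩ - 0.446|001⟩ + 0.3866|010⟩ + 0.2257|011⟩ + (-0.05374 - 0.08499i)|100⟩ + (-0.03138 - 0.04962i)|101⟩ + (0.0272 + 0.04302i)|110⟩ + (0.01588 + 0.02511i)|111⟩

amp(|b₁b₂…⟩) = product of the factor amplitudes for bits b₁, b₂, …; only kets whose every factor amplitude is nonzero survive.
|000⟩: (0.9914)(-0.8922)(0.8636) = -0.7639
|001⟩: (0.9914)(-0.8922)(0.5042) = -0.446
|010⟩: (0.9914)(0.4516)(0.8636) = 0.3866
|011⟩: (0.9914)(0.4516)(0.5042) = 0.2257
|100⟩: (0.06975 + 0.1103i)(-0.8922)(0.8636) = (-0.05374 - 0.08499i)
|101⟩: (0.06975 + 0.1103i)(-0.8922)(0.5042) = (-0.03138 - 0.04962i)
|110⟩: (0.06975 + 0.1103i)(0.4516)(0.8636) = (0.0272 + 0.04302i)
|111⟩: (0.06975 + 0.1103i)(0.4516)(0.5042) = (0.01588 + 0.02511i)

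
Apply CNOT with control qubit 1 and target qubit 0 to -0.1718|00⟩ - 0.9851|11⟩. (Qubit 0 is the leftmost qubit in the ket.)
-0.1718|00⟩ - 0.9851|01⟩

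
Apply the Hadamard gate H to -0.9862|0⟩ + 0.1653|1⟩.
-0.5805|0⟩ - 0.8142|1⟩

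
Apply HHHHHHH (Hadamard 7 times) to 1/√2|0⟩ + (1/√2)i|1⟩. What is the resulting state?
(1/2 + (1/2)i)|0⟩ + (1/2 - (1/2)i)|1⟩

H² = I, so H^7 = H: a single Hadamard. With (a, b) = (1/√2, (1/√2)i), H gives ((a + b)/√2, (a − b)/√2) = ((1/2 + (1/2)i), (1/2 - (1/2)i)).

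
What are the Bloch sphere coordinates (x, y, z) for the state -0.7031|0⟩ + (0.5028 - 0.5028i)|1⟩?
(-0.707, 0.707, -0.01127)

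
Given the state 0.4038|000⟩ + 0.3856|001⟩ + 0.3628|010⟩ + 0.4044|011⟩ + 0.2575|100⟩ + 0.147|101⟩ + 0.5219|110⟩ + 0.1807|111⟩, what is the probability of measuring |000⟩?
0.1631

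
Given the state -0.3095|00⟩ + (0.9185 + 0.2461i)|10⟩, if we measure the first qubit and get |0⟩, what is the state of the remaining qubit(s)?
-|0⟩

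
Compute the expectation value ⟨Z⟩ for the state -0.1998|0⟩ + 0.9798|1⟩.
-0.9201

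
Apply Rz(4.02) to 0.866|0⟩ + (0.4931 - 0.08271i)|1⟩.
(-0.3682 - 0.7838i)|0⟩ + (-0.1348 + 0.4815i)|1⟩

Rz(4.02) = [[e^(−iθ/2), 0], [0, e^(iθ/2)]] with e^(±iθ/2) = cos(θ/2) ± i·sin(θ/2); θ = 4.02, cos(θ/2) ≈ -0.425219, sin(θ/2) ≈ 0.905091.
With a = amp(|0⟩) = 0.866 and b = amp(|1⟩) = (0.4931 - 0.08271i):
new amp(|0⟩) = (-0.425219 - 0.905091i)·a = (-0.3682 - 0.7838i)
new amp(|1⟩) = (-0.425219 + 0.905091i)·b = (-0.1348 + 0.4815i)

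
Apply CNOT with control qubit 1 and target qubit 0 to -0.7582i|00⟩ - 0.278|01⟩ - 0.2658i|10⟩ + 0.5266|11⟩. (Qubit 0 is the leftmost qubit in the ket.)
-0.7582i|00⟩ + 0.5266|01⟩ - 0.2658i|10⟩ - 0.278|11⟩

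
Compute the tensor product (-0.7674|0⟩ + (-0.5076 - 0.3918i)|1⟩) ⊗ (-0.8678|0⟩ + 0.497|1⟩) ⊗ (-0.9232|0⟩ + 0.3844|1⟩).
-0.6148|000⟩ + 0.256|001⟩ + 0.3521|010⟩ - 0.1466|011⟩ + (-0.4067 - 0.3139i)|100⟩ + (0.1693 + 0.1307i)|101⟩ + (0.2329 + 0.1798i)|110⟩ + (-0.09698 - 0.07485i)|111⟩

amp(|b₁b₂…⟩) = product of the factor amplitudes for bits b₁, b₂, …; only kets whose every factor amplitude is nonzero survive.
|000⟩: (-0.7674)(-0.8678)(-0.9232) = -0.6148
|001⟩: (-0.7674)(-0.8678)(0.3844) = 0.256
|010⟩: (-0.7674)(0.497)(-0.9232) = 0.3521
|011⟩: (-0.7674)(0.497)(0.3844) = -0.1466
|100⟩: (-0.5076 - 0.3918i)(-0.8678)(-0.9232) = (-0.4067 - 0.3139i)
|101⟩: (-0.5076 - 0.3918i)(-0.8678)(0.3844) = (0.1693 + 0.1307i)
|110⟩: (-0.5076 - 0.3918i)(0.497)(-0.9232) = (0.2329 + 0.1798i)
|111⟩: (-0.5076 - 0.3918i)(0.497)(0.3844) = (-0.09698 - 0.07485i)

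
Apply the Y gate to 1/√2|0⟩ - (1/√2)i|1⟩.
-1/√2|0⟩ + (1/√2)i|1⟩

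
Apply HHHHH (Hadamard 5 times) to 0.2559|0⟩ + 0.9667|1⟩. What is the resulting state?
0.8645|0⟩ - 0.5026|1⟩

H² = I, so H^5 = H: a single Hadamard. With (a, b) = (0.2559, 0.9667), H gives ((a + b)/√2, (a − b)/√2) = (0.8645, -0.5026).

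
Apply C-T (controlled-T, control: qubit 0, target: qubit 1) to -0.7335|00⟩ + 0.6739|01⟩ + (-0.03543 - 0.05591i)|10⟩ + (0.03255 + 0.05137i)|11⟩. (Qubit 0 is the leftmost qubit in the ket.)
-0.7335|00⟩ + 0.6739|01⟩ + (-0.03543 - 0.05591i)|10⟩ + (-0.01331 + 0.05934i)|11⟩

C-T leaves the control-|0⟩ kets |00⟩, |01⟩ unchanged and applies T to qubit 1 on the control-|1⟩ pair (|10⟩, |11⟩).
T = [[1, 0], [0, (1/√2 + (1/√2)i)]].
With a = amp(|10⟩) = (-0.03543 - 0.05591i) and b = amp(|11⟩) = (0.03255 + 0.05137i):
new amp(|10⟩) = (1)·a = (-0.03543 - 0.05591i)
new amp(|11⟩) = (1/√2 + (1/√2)i)·b = (-0.01331 + 0.05934i)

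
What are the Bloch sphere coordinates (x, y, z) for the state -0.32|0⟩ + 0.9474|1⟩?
(-0.6063, 0, -0.7952)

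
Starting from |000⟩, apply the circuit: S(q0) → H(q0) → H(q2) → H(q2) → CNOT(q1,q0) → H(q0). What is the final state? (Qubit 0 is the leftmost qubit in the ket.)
|000⟩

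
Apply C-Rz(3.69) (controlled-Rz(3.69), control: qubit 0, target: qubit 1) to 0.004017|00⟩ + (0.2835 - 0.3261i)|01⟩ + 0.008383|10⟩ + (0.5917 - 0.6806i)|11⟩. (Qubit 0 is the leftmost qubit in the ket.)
0.004017|00⟩ + (0.2835 - 0.3261i)|01⟩ + (-0.00227 - 0.00807i)|10⟩ + (0.495 + 0.7539i)|11⟩

C-Rz(3.69) leaves the control-|0⟩ kets |00⟩, |01⟩ unchanged and applies Rz(3.69) to qubit 1 on the control-|1⟩ pair (|10⟩, |11⟩).
Rz(3.69) = [[e^(−iθ/2), 0], [0, e^(iθ/2)]] with e^(±iθ/2) = cos(θ/2) ± i·sin(θ/2); θ = 3.69, cos(θ/2) ≈ -0.27078, sin(θ/2) ≈ 0.962641.
With a = amp(|10⟩) = 0.008383 and b = amp(|11⟩) = (0.5917 - 0.6806i):
new amp(|10⟩) = (-0.27078 - 0.962641i)·a = (-0.00227 - 0.00807i)
new amp(|11⟩) = (-0.27078 + 0.962641i)·b = (0.495 + 0.7539i)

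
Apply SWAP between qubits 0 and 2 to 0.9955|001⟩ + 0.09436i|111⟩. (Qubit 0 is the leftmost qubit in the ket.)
0.9955|100⟩ + 0.09436i|111⟩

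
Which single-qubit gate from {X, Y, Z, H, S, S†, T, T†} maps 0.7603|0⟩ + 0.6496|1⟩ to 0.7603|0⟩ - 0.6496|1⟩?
Z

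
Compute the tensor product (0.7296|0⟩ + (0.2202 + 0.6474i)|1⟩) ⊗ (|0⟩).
0.7296|00⟩ + (0.2202 + 0.6474i)|10⟩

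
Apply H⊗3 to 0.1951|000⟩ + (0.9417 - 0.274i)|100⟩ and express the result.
(0.4019 - 0.09687i)|000⟩ + (0.4019 - 0.09687i)|001⟩ + (0.4019 - 0.09687i)|010⟩ + (0.4019 - 0.09687i)|011⟩ + (-0.264 + 0.09687i)|100⟩ + (-0.264 + 0.09687i)|101⟩ + (-0.264 + 0.09687i)|110⟩ + (-0.264 + 0.09687i)|111⟩

H⊗3 gives amp(|y⟩) = (1/2√2) Σ_x (−1)^(x·y) amp(|x⟩), where x·y is the number of positions in which both x and y have a 1.
|000⟩: (0.1951 + (0.9417 - 0.274i))/(2√2) = (0.4019 - 0.09687i)
|001⟩: (0.1951 + (0.9417 - 0.274i))/(2√2) = (0.4019 - 0.09687i)
|010⟩: (0.1951 + (0.9417 - 0.274i))/(2√2) = (0.4019 - 0.09687i)
|011⟩: (0.1951 + (0.9417 - 0.274i))/(2√2) = (0.4019 - 0.09687i)
|100⟩: (0.1951 - (0.9417 - 0.274i))/(2√2) = (-0.264 + 0.09687i)
|101⟩: (0.1951 - (0.9417 - 0.274i))/(2√2) = (-0.264 + 0.09687i)
|110⟩: (0.1951 - (0.9417 - 0.274i))/(2√2) = (-0.264 + 0.09687i)
|111⟩: (0.1951 - (0.9417 - 0.274i))/(2√2) = (-0.264 + 0.09687i)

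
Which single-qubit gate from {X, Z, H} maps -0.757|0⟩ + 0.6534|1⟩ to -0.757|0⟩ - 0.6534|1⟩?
Z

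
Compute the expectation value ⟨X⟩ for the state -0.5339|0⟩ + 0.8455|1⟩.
-0.9028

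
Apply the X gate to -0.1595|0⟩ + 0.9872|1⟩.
0.9872|0⟩ - 0.1595|1⟩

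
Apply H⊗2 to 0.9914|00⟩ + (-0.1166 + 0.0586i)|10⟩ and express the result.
(0.4374 + 0.0293i)|00⟩ + (0.4374 + 0.0293i)|01⟩ + (0.554 - 0.0293i)|10⟩ + (0.554 - 0.0293i)|11⟩

H⊗2 gives amp(|y⟩) = (1/2) Σ_x (−1)^(x·y) amp(|x⟩), where x·y is the number of positions in which both x and y have a 1.
|00⟩: (0.9914 + (-0.1166 + 0.0586i))/2 = (0.4374 + 0.0293i)
|01⟩: (0.9914 + (-0.1166 + 0.0586i))/2 = (0.4374 + 0.0293i)
|10⟩: (0.9914 - (-0.1166 + 0.0586i))/2 = (0.554 - 0.0293i)
|11⟩: (0.9914 - (-0.1166 + 0.0586i))/2 = (0.554 - 0.0293i)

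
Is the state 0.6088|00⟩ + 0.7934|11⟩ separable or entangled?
Entangled

Writing the state as a|00⟩ + b|01⟩ + c|10⟩ + d|11⟩, it is a product state iff ad − bc = 0.
Here (a, b, c, d) = (0.6088, 0, 0, 0.7934): ad − bc = (0.6088)(0.7934) − (0)(0) = 0.483 ≠ 0, so the state is entangled.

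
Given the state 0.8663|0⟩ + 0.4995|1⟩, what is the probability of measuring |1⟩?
0.2495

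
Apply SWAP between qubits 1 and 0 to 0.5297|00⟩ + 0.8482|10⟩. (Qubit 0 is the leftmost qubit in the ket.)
0.5297|00⟩ + 0.8482|01⟩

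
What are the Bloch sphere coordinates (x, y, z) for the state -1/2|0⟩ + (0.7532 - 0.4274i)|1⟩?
(-0.7532, 0.4274, -0.5)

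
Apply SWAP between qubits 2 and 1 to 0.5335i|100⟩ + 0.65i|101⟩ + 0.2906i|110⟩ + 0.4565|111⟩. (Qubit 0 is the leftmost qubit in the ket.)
0.5335i|100⟩ + 0.2906i|101⟩ + 0.65i|110⟩ + 0.4565|111⟩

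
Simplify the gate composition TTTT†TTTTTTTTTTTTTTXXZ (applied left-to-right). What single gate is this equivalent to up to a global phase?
Z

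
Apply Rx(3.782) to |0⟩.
-0.3148|0⟩ - 0.9492i|1⟩

Rx(3.782) = [[cos(θ/2), −i·sin(θ/2)], [−i·sin(θ/2), cos(θ/2)]]; θ = 3.782, cos(θ/2) ≈ -0.31476, sin(θ/2) ≈ 0.949171.
With a = amp(|0⟩) = 1 and b = amp(|1⟩) = 0:
new amp(|0⟩) = (-0.31476)·a + (-0.949171i)·b = -0.3148
new amp(|1⟩) = (-0.949171i)·a + (-0.31476)·b = -0.9492i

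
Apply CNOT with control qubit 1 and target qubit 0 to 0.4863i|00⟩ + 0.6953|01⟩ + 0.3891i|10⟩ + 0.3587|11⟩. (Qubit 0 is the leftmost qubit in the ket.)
0.4863i|00⟩ + 0.3587|01⟩ + 0.3891i|10⟩ + 0.6953|11⟩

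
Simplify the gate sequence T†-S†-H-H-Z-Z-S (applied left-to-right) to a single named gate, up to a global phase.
T†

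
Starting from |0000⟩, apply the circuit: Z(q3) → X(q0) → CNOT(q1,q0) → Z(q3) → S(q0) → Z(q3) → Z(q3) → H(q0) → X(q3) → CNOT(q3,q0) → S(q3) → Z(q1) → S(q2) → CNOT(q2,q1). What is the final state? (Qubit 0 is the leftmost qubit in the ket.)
1/√2|0001⟩ - 1/√2|1001⟩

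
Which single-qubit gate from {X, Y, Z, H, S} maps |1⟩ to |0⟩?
X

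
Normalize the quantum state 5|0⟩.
|0⟩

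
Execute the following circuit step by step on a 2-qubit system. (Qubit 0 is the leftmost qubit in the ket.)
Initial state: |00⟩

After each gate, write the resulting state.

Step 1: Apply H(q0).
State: 1/√2|00⟩ + 1/√2|10⟩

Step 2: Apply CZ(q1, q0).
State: 1/√2|00⟩ + 1/√2|10⟩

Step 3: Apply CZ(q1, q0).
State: 1/√2|00⟩ + 1/√2|10⟩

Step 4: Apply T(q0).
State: 1/√2|00⟩ + (1/2 + (1/2)i)|10⟩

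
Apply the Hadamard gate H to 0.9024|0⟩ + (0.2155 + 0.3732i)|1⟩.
(0.7905 + 0.2639i)|0⟩ + (0.4857 - 0.2639i)|1⟩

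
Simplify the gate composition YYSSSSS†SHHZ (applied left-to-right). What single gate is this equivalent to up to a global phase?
Z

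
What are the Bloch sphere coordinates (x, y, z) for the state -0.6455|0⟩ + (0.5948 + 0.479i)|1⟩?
(-0.7679, -0.6184, -0.1666)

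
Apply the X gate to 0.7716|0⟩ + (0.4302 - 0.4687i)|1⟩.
(0.4302 - 0.4687i)|0⟩ + 0.7716|1⟩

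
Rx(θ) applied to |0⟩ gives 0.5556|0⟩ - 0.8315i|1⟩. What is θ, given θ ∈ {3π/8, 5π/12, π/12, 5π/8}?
5π/8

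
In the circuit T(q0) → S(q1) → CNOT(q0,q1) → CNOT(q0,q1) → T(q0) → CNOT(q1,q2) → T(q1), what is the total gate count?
7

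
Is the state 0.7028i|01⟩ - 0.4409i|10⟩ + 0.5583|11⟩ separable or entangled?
Entangled

Writing the state as a|00⟩ + b|01⟩ + c|10⟩ + d|11⟩, it is a product state iff ad − bc = 0.
Here (a, b, c, d) = (0, 0.7028i, -0.4409i, 0.5583): ad − bc = (0)(0.5583) − (0.7028i)(-0.4409i) = -0.3099 ≠ 0, so the state is entangled.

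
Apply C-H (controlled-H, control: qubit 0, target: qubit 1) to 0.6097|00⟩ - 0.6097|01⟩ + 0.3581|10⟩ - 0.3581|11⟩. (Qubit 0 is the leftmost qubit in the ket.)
0.6097|00⟩ - 0.6097|01⟩ + 0.5064|11⟩

C-H leaves the control-|0⟩ kets |00⟩, |01⟩ unchanged and applies H to qubit 1 on the control-|1⟩ pair (|10⟩, |11⟩).
H = [[1/√2, 1/√2], [1/√2, -1/√2]].
With a = amp(|10⟩) = 0.3581 and b = amp(|11⟩) = -0.3581:
new amp(|10⟩) = (1/√2)·a + (1/√2)·b = 0
new amp(|11⟩) = (1/√2)·a + (-1/√2)·b = 0.5064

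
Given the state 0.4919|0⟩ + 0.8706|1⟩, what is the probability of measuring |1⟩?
0.7579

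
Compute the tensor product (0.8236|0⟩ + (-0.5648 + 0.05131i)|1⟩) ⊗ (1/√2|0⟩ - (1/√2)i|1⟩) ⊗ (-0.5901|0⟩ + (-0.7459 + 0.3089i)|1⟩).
-0.3437|000⟩ + (-0.4344 + 0.1799i)|001⟩ + 0.3437i|010⟩ + (0.1799 + 0.4344i)|011⟩ + (0.2357 - 0.02141i)|100⟩ + (0.2867 - 0.1504i)|101⟩ + (-0.02141 - 0.2357i)|110⟩ + (-0.1504 - 0.2867i)|111⟩

amp(|b₁b₂…⟩) = product of the factor amplitudes for bits b₁, b₂, …; only kets whose every factor amplitude is nonzero survive.
|000⟩: (0.8236)(1/√2)(-0.5901) = -0.3437
|001⟩: (0.8236)(1/√2)(-0.7459 + 0.3089i) = (-0.4344 + 0.1799i)
|010⟩: (0.8236)(-(1/√2)i)(-0.5901) = 0.3437i
|011⟩: (0.8236)(-(1/√2)i)(-0.7459 + 0.3089i) = (0.1799 + 0.4344i)
|100⟩: (-0.5648 + 0.05131i)(1/√2)(-0.5901) = (0.2357 - 0.02141i)
|101⟩: (-0.5648 + 0.05131i)(1/√2)(-0.7459 + 0.3089i) = (0.2867 - 0.1504i)
|110⟩: (-0.5648 + 0.05131i)(-(1/√2)i)(-0.5901) = (-0.02141 - 0.2357i)
|111⟩: (-0.5648 + 0.05131i)(-(1/√2)i)(-0.7459 + 0.3089i) = (-0.1504 - 0.2867i)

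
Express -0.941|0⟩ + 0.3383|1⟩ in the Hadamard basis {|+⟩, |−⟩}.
-0.4262|+⟩ - 0.9046|−⟩

With |ψ⟩ = α|0⟩ + β|1⟩, the Hadamard-basis coefficients are ⟨+|ψ⟩ = (α + β)/√2 and ⟨−|ψ⟩ = (α − β)/√2.
Here α = -0.941, β = 0.3383: (α + β)/√2 = -0.4262, (α − β)/√2 = -0.9046.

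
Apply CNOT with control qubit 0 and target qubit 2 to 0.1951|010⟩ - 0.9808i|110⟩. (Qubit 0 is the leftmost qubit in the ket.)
0.1951|010⟩ - 0.9808i|111⟩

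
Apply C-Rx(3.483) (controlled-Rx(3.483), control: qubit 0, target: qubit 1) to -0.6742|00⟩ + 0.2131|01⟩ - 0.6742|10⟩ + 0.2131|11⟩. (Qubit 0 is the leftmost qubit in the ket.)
-0.6742|00⟩ + 0.2131|01⟩ + (0.1145 - 0.21i)|10⟩ + (-0.0362 + 0.6644i)|11⟩

C-Rx(3.483) leaves the control-|0⟩ kets |00⟩, |01⟩ unchanged and applies Rx(3.483) to qubit 1 on the control-|1⟩ pair (|10⟩, |11⟩).
Rx(3.483) = [[cos(θ/2), −i·sin(θ/2)], [−i·sin(θ/2), cos(θ/2)]]; θ = 3.483, cos(θ/2) ≈ -0.169876, sin(θ/2) ≈ 0.985465.
With a = amp(|10⟩) = -0.6742 and b = amp(|11⟩) = 0.2131:
new amp(|10⟩) = (-0.169876)·a + (-0.985465i)·b = (0.1145 - 0.21i)
new amp(|11⟩) = (-0.985465i)·a + (-0.169876)·b = (-0.0362 + 0.6644i)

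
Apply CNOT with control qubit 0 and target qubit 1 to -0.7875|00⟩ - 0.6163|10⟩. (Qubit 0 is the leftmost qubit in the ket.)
-0.7875|00⟩ - 0.6163|11⟩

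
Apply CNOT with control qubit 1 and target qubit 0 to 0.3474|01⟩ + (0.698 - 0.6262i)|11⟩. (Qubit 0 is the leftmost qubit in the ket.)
(0.698 - 0.6262i)|01⟩ + 0.3474|11⟩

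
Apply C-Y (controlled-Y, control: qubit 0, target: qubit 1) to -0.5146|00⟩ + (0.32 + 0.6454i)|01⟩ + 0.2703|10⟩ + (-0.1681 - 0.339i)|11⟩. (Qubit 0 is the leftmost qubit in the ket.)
-0.5146|00⟩ + (0.32 + 0.6454i)|01⟩ + (-0.339 + 0.1681i)|10⟩ + 0.2703i|11⟩

C-Y leaves the control-|0⟩ kets |00⟩, |01⟩ unchanged and applies Y to qubit 1 on the control-|1⟩ pair (|10⟩, |11⟩).
Y = [[0, -i], [i, 0]].
With a = amp(|10⟩) = 0.2703 and b = amp(|11⟩) = (-0.1681 - 0.339i):
new amp(|10⟩) = (-i)·b = (-0.339 + 0.1681i)
new amp(|11⟩) = (i)·a = 0.2703i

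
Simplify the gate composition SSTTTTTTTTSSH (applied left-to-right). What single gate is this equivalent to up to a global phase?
H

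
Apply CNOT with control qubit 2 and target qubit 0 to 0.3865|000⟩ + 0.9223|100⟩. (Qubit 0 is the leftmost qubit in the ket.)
0.3865|000⟩ + 0.9223|100⟩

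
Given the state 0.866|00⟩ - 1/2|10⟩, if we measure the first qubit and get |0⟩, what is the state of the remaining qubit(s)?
|0⟩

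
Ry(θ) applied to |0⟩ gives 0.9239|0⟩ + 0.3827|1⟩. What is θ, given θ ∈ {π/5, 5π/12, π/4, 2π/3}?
π/4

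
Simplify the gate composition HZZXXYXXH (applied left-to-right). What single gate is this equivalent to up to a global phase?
Y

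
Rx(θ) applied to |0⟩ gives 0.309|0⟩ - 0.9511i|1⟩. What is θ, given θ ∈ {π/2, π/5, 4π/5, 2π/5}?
4π/5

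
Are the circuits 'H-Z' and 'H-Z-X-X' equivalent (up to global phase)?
Yes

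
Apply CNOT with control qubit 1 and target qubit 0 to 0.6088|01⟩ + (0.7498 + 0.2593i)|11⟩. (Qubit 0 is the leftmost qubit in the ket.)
(0.7498 + 0.2593i)|01⟩ + 0.6088|11⟩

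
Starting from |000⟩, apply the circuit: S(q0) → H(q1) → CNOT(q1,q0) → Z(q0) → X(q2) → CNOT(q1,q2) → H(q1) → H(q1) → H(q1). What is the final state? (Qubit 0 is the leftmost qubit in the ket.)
1/2|001⟩ + 1/2|011⟩ - 1/2|100⟩ + 1/2|110⟩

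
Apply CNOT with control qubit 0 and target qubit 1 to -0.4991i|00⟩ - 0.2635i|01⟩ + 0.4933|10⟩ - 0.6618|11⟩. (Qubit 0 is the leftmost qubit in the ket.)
-0.4991i|00⟩ - 0.2635i|01⟩ - 0.6618|10⟩ + 0.4933|11⟩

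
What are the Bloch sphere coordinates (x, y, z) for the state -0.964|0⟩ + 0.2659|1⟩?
(-0.5127, 0, 0.8586)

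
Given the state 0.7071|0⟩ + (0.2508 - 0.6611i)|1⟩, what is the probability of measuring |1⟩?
0.5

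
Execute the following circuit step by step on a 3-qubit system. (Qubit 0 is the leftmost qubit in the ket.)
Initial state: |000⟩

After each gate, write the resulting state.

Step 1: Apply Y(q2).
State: i|001⟩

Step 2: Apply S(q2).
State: -|001⟩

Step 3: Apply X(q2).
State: -|000⟩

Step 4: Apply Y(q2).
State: -i|001⟩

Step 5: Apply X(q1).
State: -i|011⟩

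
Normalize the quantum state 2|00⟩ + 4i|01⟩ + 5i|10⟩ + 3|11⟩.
0.2722|00⟩ + 0.5443i|01⟩ + 0.6804i|10⟩ + 1/√6|11⟩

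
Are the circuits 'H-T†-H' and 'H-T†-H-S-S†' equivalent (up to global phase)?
Yes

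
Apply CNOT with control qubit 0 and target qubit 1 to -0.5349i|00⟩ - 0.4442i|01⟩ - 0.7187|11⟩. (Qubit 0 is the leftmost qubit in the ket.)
-0.5349i|00⟩ - 0.4442i|01⟩ - 0.7187|10⟩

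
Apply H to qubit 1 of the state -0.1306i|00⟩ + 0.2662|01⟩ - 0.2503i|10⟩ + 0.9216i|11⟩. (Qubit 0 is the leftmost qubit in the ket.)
(0.1882 - 0.09235i)|00⟩ + (-0.1882 - 0.09235i)|01⟩ + 0.4747i|10⟩ - 0.8287i|11⟩

H on qubit 1 mixes each pair of kets that differ only in qubit 1: amplitudes (a, b) of (|…0…⟩, |…1…⟩) become ((a + b)/√2, (a − b)/√2). Kets absent from the input have amplitude 0.
(|00⟩, |01⟩): (a, b) = (-0.1306i, 0.2662) → ((0.1882 - 0.09235i), (-0.1882 - 0.09235i))
(|10⟩, |11⟩): (a, b) = (-0.2503i, 0.9216i) → (0.4747i, -0.8287i)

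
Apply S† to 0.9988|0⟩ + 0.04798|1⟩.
0.9988|0⟩ - 0.04798i|1⟩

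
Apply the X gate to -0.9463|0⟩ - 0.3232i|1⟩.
-0.3232i|0⟩ - 0.9463|1⟩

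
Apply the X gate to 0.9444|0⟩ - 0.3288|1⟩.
-0.3288|0⟩ + 0.9444|1⟩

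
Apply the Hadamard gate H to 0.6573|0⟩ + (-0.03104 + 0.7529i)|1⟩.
(0.4428 + 0.5324i)|0⟩ + (0.4867 - 0.5324i)|1⟩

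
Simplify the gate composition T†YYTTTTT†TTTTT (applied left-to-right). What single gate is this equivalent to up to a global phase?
T†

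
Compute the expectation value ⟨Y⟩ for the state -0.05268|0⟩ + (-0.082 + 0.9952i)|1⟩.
-0.1049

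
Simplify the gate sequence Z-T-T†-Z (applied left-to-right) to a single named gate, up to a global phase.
I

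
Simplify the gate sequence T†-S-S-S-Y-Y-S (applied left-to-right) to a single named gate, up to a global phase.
T†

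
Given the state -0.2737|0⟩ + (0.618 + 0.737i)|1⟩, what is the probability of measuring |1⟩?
0.9251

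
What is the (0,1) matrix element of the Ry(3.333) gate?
-0.9954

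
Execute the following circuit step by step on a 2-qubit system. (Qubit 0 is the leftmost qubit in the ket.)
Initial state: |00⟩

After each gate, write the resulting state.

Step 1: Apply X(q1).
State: |01⟩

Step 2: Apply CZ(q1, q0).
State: |01⟩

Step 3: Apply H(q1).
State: 1/√2|00⟩ - 1/√2|01⟩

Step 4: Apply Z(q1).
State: 1/√2|00⟩ + 1/√2|01⟩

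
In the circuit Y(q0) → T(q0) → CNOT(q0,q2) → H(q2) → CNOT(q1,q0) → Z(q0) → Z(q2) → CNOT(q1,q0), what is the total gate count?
8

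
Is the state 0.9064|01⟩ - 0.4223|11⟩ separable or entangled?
Separable

Writing the state as a|00⟩ + b|01⟩ + c|10⟩ + d|11⟩, it is a product state iff ad − bc = 0.
Here (a, b, c, d) = (0, 0.9064, 0, -0.4223): ad − bc = (0)(-0.4223) − (0.9064)(0) = 0, so the state is separable.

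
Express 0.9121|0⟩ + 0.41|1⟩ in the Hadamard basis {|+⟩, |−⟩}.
0.9349|+⟩ + 0.355|−⟩

With |ψ⟩ = α|0⟩ + β|1⟩, the Hadamard-basis coefficients are ⟨+|ψ⟩ = (α + β)/√2 and ⟨−|ψ⟩ = (α − β)/√2.
Here α = 0.9121, β = 0.41: (α + β)/√2 = 0.9349, (α − β)/√2 = 0.355.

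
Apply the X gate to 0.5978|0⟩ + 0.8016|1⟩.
0.8016|0⟩ + 0.5978|1⟩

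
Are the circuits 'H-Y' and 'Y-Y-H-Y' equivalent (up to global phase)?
Yes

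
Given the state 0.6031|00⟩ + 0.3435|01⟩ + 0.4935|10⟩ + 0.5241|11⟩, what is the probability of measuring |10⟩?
0.2435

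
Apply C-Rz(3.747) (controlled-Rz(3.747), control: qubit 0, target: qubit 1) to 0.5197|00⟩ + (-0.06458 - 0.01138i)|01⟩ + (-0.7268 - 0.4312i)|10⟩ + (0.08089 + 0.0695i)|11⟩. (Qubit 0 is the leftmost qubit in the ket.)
0.5197|00⟩ + (-0.06458 - 0.01138i)|01⟩ + (-0.1949 + 0.8223i)|10⟩ + (-0.09045 + 0.05649i)|11⟩

C-Rz(3.747) leaves the control-|0⟩ kets |00⟩, |01⟩ unchanged and applies Rz(3.747) to qubit 1 on the control-|1⟩ pair (|10⟩, |11⟩).
Rz(3.747) = [[e^(−iθ/2), 0], [0, e^(iθ/2)]] with e^(±iθ/2) = cos(θ/2) ± i·sin(θ/2); θ = 3.747, cos(θ/2) ≈ -0.298102, sin(θ/2) ≈ 0.954534.
With a = amp(|10⟩) = (-0.7268 - 0.4312i) and b = amp(|11⟩) = (0.08089 + 0.0695i):
new amp(|10⟩) = (-0.298102 - 0.954534i)·a = (-0.1949 + 0.8223i)
new amp(|11⟩) = (-0.298102 + 0.954534i)·b = (-0.09045 + 0.05649i)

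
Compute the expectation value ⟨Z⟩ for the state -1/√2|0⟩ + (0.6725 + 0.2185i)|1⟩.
0.0000015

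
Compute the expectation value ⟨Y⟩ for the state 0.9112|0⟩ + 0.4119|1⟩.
0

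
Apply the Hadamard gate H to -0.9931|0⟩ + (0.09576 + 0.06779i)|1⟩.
(-0.6345 + 0.04793i)|0⟩ + (-0.7699 - 0.04793i)|1⟩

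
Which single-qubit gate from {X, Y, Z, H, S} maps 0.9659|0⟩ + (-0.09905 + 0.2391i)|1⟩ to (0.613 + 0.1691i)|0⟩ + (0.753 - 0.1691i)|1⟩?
H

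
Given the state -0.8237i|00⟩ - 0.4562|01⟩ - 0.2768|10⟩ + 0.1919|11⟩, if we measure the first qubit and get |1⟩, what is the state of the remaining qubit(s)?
-0.8218|0⟩ + 0.5698|1⟩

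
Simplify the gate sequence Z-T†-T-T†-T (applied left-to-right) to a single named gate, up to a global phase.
Z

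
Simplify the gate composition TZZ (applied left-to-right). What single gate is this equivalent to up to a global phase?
T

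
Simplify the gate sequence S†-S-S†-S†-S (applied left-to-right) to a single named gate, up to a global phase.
S†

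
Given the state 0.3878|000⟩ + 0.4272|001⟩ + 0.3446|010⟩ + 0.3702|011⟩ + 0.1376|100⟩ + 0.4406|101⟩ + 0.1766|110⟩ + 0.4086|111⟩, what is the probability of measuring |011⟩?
0.137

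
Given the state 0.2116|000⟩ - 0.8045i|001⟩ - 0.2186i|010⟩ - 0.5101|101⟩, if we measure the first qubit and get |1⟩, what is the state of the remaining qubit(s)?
-|01⟩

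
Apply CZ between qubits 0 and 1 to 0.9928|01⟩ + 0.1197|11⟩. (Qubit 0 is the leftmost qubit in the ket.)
0.9928|01⟩ - 0.1197|11⟩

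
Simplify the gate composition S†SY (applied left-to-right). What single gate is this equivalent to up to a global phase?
Y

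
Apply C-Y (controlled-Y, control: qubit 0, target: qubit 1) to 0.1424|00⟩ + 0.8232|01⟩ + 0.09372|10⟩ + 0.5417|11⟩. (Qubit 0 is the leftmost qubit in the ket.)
0.1424|00⟩ + 0.8232|01⟩ - 0.5417i|10⟩ + 0.09372i|11⟩

C-Y leaves the control-|0⟩ kets |00⟩, |01⟩ unchanged and applies Y to qubit 1 on the control-|1⟩ pair (|10⟩, |11⟩).
Y = [[0, -i], [i, 0]].
With a = amp(|10⟩) = 0.09372 and b = amp(|11⟩) = 0.5417:
new amp(|10⟩) = (-i)·b = -0.5417i
new amp(|11⟩) = (i)·a = 0.09372i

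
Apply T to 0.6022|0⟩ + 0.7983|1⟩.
0.6022|0⟩ + (0.5645 + 0.5645i)|1⟩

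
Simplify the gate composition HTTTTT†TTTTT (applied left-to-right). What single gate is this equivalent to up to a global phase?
H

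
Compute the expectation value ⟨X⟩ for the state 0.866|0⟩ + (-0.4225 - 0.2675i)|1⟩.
-0.7318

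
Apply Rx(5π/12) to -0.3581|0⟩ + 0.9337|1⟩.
(-0.2841 - 0.5684i)|0⟩ + (0.7408 + 0.218i)|1⟩

Rx(5π/12) = [[cos(θ/2), −i·sin(θ/2)], [−i·sin(θ/2), cos(θ/2)]]; θ = 5π/12, cos(θ/2) ≈ 0.793353, sin(θ/2) ≈ 0.608761.
With a = amp(|0⟩) = -0.3581 and b = amp(|1⟩) = 0.9337:
new amp(|0⟩) = (0.793353)·a + (-0.608761i)·b = (-0.2841 - 0.5684i)
new amp(|1⟩) = (-0.608761i)·a + (0.793353)·b = (0.7408 + 0.218i)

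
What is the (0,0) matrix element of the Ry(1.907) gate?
0.5788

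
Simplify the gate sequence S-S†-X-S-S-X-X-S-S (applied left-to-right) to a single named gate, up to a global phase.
X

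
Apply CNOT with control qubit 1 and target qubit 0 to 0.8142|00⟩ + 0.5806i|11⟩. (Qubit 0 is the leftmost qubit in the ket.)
0.8142|00⟩ + 0.5806i|01⟩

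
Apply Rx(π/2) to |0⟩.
1/√2|0⟩ - (1/√2)i|1⟩

Rx(π/2) = [[cos(θ/2), −i·sin(θ/2)], [−i·sin(θ/2), cos(θ/2)]]; θ = π/2, cos(θ/2) ≈ 0.707107, sin(θ/2) ≈ 0.707107.
With a = amp(|0⟩) = 1 and b = amp(|1⟩) = 0:
new amp(|0⟩) = (0.707107)·a + (-0.707107i)·b = 1/√2
new amp(|1⟩) = (-0.707107i)·a + (0.707107)·b = -(1/√2)i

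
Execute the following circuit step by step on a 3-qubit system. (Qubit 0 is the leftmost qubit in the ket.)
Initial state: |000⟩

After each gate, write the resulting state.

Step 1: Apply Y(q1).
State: i|010⟩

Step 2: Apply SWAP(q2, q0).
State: i|010⟩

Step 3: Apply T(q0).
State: i|010⟩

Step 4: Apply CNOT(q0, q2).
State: i|010⟩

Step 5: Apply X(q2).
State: i|011⟩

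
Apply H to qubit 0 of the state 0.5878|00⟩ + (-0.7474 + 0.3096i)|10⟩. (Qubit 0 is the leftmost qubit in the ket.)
(-0.1129 + 0.2189i)|00⟩ + (0.9441 - 0.2189i)|10⟩

H on qubit 0 mixes each pair of kets that differ only in qubit 0: amplitudes (a, b) of (|…0…⟩, |…1…⟩) become ((a + b)/√2, (a − b)/√2). Kets absent from the input have amplitude 0.
(|00⟩, |10⟩): (a, b) = (0.5878, (-0.7474 + 0.3096i)) → ((-0.1129 + 0.2189i), (0.9441 - 0.2189i))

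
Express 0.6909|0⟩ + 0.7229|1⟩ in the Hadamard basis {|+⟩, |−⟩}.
0.9997|+⟩ - 0.02263|−⟩

With |ψ⟩ = α|0⟩ + β|1⟩, the Hadamard-basis coefficients are ⟨+|ψ⟩ = (α + β)/√2 and ⟨−|ψ⟩ = (α − β)/√2.
Here α = 0.6909, β = 0.7229: (α + β)/√2 = 0.9997, (α − β)/√2 = -0.02263.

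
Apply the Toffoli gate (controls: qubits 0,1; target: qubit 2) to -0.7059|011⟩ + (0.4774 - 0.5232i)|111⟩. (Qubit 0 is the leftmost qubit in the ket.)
-0.7059|011⟩ + (0.4774 - 0.5232i)|110⟩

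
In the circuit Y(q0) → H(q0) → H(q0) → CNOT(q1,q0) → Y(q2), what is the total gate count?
5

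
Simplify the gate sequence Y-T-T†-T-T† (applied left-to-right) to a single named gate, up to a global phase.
Y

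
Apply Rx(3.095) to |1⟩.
-0.9997i|0⟩ + 0.02329|1⟩

Rx(3.095) = [[cos(θ/2), −i·sin(θ/2)], [−i·sin(θ/2), cos(θ/2)]]; θ = 3.095, cos(θ/2) ≈ 0.0232942, sin(θ/2) ≈ 0.999729.
With a = amp(|0⟩) = 0 and b = amp(|1⟩) = 1:
new amp(|0⟩) = (0.0232942)·a + (-0.999729i)·b = -0.9997i
new amp(|1⟩) = (-0.999729i)·a + (0.0232942)·b = 0.02329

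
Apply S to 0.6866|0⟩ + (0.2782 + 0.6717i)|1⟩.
0.6866|0⟩ + (-0.6717 + 0.2782i)|1⟩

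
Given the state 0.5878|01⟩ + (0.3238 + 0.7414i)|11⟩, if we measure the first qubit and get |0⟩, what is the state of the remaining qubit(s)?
|1⟩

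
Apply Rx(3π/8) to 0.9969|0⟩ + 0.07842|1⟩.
(0.8289 - 0.04357i)|0⟩ + (0.0652 - 0.5538i)|1⟩

Rx(3π/8) = [[cos(θ/2), −i·sin(θ/2)], [−i·sin(θ/2), cos(θ/2)]]; θ = 3π/8, cos(θ/2) ≈ 0.83147, sin(θ/2) ≈ 0.55557.
With a = amp(|0⟩) = 0.9969 and b = amp(|1⟩) = 0.07842:
new amp(|0⟩) = (0.83147)·a + (-0.55557i)·b = (0.8289 - 0.04357i)
new amp(|1⟩) = (-0.55557i)·a + (0.83147)·b = (0.0652 - 0.5538i)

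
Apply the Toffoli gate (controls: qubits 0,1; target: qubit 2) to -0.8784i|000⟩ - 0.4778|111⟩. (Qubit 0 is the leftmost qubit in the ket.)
-0.8784i|000⟩ - 0.4778|110⟩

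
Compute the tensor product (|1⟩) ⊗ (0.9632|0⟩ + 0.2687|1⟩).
0.9632|10⟩ + 0.2687|11⟩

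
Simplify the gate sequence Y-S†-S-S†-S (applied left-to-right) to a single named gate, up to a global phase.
Y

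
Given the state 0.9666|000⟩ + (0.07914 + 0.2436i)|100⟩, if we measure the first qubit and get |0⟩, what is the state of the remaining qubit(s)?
|00⟩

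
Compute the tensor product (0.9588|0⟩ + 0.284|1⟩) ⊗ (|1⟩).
0.9588|01⟩ + 0.284|11⟩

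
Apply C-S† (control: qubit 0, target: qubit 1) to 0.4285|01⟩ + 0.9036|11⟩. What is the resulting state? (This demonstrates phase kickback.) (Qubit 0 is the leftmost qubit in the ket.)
0.4285|01⟩ - 0.9036i|11⟩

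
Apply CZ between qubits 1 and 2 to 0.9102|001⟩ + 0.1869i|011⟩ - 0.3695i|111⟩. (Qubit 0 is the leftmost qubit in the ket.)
0.9102|001⟩ - 0.1869i|011⟩ + 0.3695i|111⟩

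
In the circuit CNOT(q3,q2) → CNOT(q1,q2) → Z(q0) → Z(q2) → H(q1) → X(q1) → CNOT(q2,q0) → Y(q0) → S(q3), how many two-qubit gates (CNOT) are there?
3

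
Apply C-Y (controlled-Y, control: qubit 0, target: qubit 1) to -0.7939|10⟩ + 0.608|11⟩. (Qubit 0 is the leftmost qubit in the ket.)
-0.608i|10⟩ - 0.7939i|11⟩

C-Y leaves the control-|0⟩ kets |00⟩, |01⟩ unchanged and applies Y to qubit 1 on the control-|1⟩ pair (|10⟩, |11⟩).
Y = [[0, -i], [i, 0]].
With a = amp(|10⟩) = -0.7939 and b = amp(|11⟩) = 0.608:
new amp(|10⟩) = (-i)·b = -0.608i
new amp(|11⟩) = (i)·a = -0.7939i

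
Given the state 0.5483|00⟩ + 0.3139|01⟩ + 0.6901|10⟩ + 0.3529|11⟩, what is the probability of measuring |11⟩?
0.1245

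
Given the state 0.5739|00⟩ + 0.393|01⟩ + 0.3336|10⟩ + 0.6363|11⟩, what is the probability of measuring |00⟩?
0.3294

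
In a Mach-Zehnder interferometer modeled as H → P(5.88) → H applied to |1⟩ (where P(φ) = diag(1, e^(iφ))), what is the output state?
(0.04009 + 0.1962i)|0⟩ + (0.9599 - 0.1962i)|1⟩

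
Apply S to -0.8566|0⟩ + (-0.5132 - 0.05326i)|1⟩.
-0.8566|0⟩ + (0.05326 - 0.5132i)|1⟩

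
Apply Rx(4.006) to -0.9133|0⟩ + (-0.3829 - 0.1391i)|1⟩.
(0.2562 + 0.3477i)|0⟩ + (0.1604 + 0.8876i)|1⟩

Rx(4.006) = [[cos(θ/2), −i·sin(θ/2)], [−i·sin(θ/2), cos(θ/2)]]; θ = 4.006, cos(θ/2) ≈ -0.418873, sin(θ/2) ≈ 0.908045.
With a = amp(|0⟩) = -0.9133 and b = amp(|1⟩) = (-0.3829 - 0.1391i):
new amp(|0⟩) = (-0.418873)·a + (-0.908045i)·b = (0.2562 + 0.3477i)
new amp(|1⟩) = (-0.908045i)·a + (-0.418873)·b = (0.1604 + 0.8876i)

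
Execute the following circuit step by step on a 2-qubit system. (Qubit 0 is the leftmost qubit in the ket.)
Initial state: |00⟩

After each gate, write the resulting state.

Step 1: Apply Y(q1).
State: i|01⟩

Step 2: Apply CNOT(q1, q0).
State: i|11⟩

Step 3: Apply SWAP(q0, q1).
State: i|11⟩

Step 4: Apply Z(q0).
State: -i|11⟩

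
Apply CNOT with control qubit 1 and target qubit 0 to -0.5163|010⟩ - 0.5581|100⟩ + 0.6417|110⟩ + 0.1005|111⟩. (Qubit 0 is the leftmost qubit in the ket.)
0.6417|010⟩ + 0.1005|011⟩ - 0.5581|100⟩ - 0.5163|110⟩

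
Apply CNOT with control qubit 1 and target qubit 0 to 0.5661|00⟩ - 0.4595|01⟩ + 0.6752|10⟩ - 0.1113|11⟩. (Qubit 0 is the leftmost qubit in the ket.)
0.5661|00⟩ - 0.1113|01⟩ + 0.6752|10⟩ - 0.4595|11⟩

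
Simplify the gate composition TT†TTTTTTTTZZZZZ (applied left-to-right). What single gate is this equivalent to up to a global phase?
Z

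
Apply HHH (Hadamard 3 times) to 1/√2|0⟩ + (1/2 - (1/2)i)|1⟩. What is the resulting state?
(0.8536 - (1/√8)i)|0⟩ + (0.1464 + (1/√8)i)|1⟩

H² = I, so H^3 = H: a single Hadamard. With (a, b) = (1/√2, (1/2 - (1/2)i)), H gives ((a + b)/√2, (a − b)/√2) = ((0.8536 - (1/√8)i), (0.1464 + (1/√8)i)).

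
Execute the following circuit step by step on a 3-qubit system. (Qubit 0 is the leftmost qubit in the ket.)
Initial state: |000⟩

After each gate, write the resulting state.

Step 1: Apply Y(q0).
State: i|100⟩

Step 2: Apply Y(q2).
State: -|101⟩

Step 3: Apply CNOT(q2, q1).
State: -|111⟩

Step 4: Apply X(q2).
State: -|110⟩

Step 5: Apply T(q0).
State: (-1/√2 - (1/√2)i)|110⟩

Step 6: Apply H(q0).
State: (-1/2 - (1/2)i)|010⟩ + (1/2 + (1/2)i)|110⟩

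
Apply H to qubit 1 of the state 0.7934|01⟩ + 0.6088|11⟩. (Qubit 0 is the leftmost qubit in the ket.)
0.561|00⟩ - 0.561|01⟩ + 0.4305|10⟩ - 0.4305|11⟩

H on qubit 1 mixes each pair of kets that differ only in qubit 1: amplitudes (a, b) of (|…0…⟩, |…1…⟩) become ((a + b)/√2, (a − b)/√2). Kets absent from the input have amplitude 0.
(|00⟩, |01⟩): (a, b) = (0, 0.7934) → (0.561, -0.561)
(|10⟩, |11⟩): (a, b) = (0, 0.6088) → (0.4305, -0.4305)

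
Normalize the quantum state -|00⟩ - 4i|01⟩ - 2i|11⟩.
-0.2182|00⟩ - 0.8729i|01⟩ - 0.4364i|11⟩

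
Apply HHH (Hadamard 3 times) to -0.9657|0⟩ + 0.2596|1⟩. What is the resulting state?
-0.4993|0⟩ - 0.8664|1⟩

H² = I, so H^3 = H: a single Hadamard. With (a, b) = (-0.9657, 0.2596), H gives ((a + b)/√2, (a − b)/√2) = (-0.4993, -0.8664).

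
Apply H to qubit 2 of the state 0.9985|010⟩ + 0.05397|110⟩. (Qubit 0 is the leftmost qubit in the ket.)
0.706|010⟩ + 0.706|011⟩ + 0.03816|110⟩ + 0.03816|111⟩

H on qubit 2 mixes each pair of kets that differ only in qubit 2: amplitudes (a, b) of (|…0…⟩, |…1…⟩) become ((a + b)/√2, (a − b)/√2). Kets absent from the input have amplitude 0.
(|010⟩, |011⟩): (a, b) = (0.9985, 0) → (0.706, 0.706)
(|110⟩, |111⟩): (a, b) = (0.05397, 0) → (0.03816, 0.03816)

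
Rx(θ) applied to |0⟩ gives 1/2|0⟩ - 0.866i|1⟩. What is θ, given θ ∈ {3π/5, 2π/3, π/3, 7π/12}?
2π/3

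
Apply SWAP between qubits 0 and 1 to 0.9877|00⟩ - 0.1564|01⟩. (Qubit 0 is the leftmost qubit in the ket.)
0.9877|00⟩ - 0.1564|10⟩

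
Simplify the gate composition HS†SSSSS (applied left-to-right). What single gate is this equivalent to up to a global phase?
H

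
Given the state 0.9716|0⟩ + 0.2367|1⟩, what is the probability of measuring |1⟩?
0.05603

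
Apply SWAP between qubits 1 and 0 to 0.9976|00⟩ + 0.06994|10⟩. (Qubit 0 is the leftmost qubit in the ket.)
0.9976|00⟩ + 0.06994|01⟩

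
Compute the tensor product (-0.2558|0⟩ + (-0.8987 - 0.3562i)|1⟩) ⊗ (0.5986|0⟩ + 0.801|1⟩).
-0.1531|00⟩ - 0.2049|01⟩ + (-0.538 - 0.2132i)|10⟩ + (-0.7199 - 0.2853i)|11⟩

amp(|b₁b₂…⟩) = product of the factor amplitudes for bits b₁, b₂, …; only kets whose every factor amplitude is nonzero survive.
|00⟩: (-0.2558)(0.5986) = -0.1531
|01⟩: (-0.2558)(0.801) = -0.2049
|10⟩: (-0.8987 - 0.3562i)(0.5986) = (-0.538 - 0.2132i)
|11⟩: (-0.8987 - 0.3562i)(0.801) = (-0.7199 - 0.2853i)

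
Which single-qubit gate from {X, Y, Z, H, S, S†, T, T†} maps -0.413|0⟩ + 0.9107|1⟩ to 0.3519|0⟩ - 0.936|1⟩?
H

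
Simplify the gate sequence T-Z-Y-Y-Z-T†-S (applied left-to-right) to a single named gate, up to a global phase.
S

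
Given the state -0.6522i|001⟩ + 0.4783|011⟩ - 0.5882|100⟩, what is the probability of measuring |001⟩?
0.4254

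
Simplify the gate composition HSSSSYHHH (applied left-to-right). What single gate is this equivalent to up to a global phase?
Y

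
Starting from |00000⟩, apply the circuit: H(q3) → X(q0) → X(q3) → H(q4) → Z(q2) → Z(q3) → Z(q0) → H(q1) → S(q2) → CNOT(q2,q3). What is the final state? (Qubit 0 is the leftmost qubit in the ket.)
-1/√8|10000⟩ - 1/√8|10001⟩ + 1/√8|10010⟩ + 1/√8|10011⟩ - 1/√8|11000⟩ - 1/√8|11001⟩ + 1/√8|11010⟩ + 1/√8|11011⟩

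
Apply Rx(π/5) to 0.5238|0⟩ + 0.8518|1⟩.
(0.4982 - 0.2632i)|0⟩ + (0.8101 - 0.1619i)|1⟩

Rx(π/5) = [[cos(θ/2), −i·sin(θ/2)], [−i·sin(θ/2), cos(θ/2)]]; θ = π/5, cos(θ/2) ≈ 0.951057, sin(θ/2) ≈ 0.309017.
With a = amp(|0⟩) = 0.5238 and b = amp(|1⟩) = 0.8518:
new amp(|0⟩) = (0.951057)·a + (-0.309017i)·b = (0.4982 - 0.2632i)
new amp(|1⟩) = (-0.309017i)·a + (0.951057)·b = (0.8101 - 0.1619i)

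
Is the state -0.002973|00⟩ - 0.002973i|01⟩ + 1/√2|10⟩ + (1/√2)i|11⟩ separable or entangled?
Separable

Writing the state as a|00⟩ + b|01⟩ + c|10⟩ + d|11⟩, it is a product state iff ad − bc = 0.
Here (a, b, c, d) = (-0.002973, -0.002973i, 1/√2, (1/√2)i): ad − bc = (-0.002973)((1/√2)i) − (-0.002973i)(1/√2) = 0, so the state is separable.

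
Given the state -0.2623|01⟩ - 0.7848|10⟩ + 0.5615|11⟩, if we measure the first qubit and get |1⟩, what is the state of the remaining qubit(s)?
-0.8133|0⟩ + 0.5819|1⟩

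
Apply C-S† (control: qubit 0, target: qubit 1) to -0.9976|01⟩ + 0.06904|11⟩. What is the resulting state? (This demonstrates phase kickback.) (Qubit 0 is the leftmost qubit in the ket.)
-0.9976|01⟩ - 0.06904i|11⟩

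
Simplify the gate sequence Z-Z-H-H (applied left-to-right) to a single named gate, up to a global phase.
I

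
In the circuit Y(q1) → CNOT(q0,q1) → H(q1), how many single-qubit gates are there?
2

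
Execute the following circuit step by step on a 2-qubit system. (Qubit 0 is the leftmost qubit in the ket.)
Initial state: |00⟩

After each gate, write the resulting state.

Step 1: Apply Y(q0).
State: i|10⟩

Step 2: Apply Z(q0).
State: -i|10⟩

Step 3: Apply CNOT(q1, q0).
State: -i|10⟩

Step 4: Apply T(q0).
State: (1/√2 - (1/√2)i)|10⟩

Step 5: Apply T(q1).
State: (1/√2 - (1/√2)i)|10⟩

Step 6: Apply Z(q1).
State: (1/√2 - (1/√2)i)|10⟩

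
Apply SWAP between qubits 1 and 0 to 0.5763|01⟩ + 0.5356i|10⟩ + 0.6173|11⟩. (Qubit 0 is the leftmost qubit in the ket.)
0.5356i|01⟩ + 0.5763|10⟩ + 0.6173|11⟩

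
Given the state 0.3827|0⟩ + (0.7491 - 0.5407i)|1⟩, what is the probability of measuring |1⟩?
0.8535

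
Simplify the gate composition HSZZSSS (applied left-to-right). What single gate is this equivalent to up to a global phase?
H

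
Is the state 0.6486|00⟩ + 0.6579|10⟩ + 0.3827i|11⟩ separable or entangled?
Entangled

Writing the state as a|00⟩ + b|01⟩ + c|10⟩ + d|11⟩, it is a product state iff ad − bc = 0.
Here (a, b, c, d) = (0.6486, 0, 0.6579, 0.3827i): ad − bc = (0.6486)(0.3827i) − (0)(0.6579) = 0.2482i ≠ 0, so the state is entangled.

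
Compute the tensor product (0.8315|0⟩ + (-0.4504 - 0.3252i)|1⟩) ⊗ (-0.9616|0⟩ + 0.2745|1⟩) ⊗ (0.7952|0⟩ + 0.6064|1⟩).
-0.6358|000⟩ - 0.4849|001⟩ + 0.1815|010⟩ + 0.1384|011⟩ + (0.3444 + 0.2487i)|100⟩ + (0.2626 + 0.1896i)|101⟩ + (-0.09831 - 0.07099i)|110⟩ + (-0.07497 - 0.05413i)|111⟩

amp(|b₁b₂…⟩) = product of the factor amplitudes for bits b₁, b₂, …; only kets whose every factor amplitude is nonzero survive.
|000⟩: (0.8315)(-0.9616)(0.7952) = -0.6358
|001⟩: (0.8315)(-0.9616)(0.6064) = -0.4849
|010⟩: (0.8315)(0.2745)(0.7952) = 0.1815
|011⟩: (0.8315)(0.2745)(0.6064) = 0.1384
|100⟩: (-0.4504 - 0.3252i)(-0.9616)(0.7952) = (0.3444 + 0.2487i)
|101⟩: (-0.4504 - 0.3252i)(-0.9616)(0.6064) = (0.2626 + 0.1896i)
|110⟩: (-0.4504 - 0.3252i)(0.2745)(0.7952) = (-0.09831 - 0.07099i)
|111⟩: (-0.4504 - 0.3252i)(0.2745)(0.6064) = (-0.07497 - 0.05413i)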